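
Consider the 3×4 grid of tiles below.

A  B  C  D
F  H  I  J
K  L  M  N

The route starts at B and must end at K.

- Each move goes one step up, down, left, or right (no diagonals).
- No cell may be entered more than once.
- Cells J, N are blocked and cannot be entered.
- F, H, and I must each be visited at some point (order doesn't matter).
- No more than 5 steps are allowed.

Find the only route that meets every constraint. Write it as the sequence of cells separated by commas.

B, C, I, H, F, K

The budget equals the shortest possible length, so every move has to be on a shortest route through the required cells.
Route from B: right to C, down to I, 2× left (reaching F), down to K — 5 moves in all.
Check: all required cells visited; 5 ≤ 5 moves.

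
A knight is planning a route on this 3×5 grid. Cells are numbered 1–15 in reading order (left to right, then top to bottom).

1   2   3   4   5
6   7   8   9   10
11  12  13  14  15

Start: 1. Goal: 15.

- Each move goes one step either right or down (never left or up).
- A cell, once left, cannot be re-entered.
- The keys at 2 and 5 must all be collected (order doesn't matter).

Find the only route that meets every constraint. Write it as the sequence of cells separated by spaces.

1 2 3 4 5 10 15

Moves only go right or down, so the column and row indices never decrease.
Route from 1: 4× right (reaching 5), 2× down (reaching 15) — 6 moves in all.
Check: all required cells visited.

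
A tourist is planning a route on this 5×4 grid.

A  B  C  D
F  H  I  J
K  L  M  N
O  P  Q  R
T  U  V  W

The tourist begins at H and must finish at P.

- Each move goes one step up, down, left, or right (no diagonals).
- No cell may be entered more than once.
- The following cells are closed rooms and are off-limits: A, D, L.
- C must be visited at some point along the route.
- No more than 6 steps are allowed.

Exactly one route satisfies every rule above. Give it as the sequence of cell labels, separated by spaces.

H B C I M Q P

The 6-move cap with required stops at C leaves no slack for detours.
Route from H: up 1 to B, right 1 to C, down 3 to Q, left 1 to P — 6 moves in all.
Check: all required cells visited; 6 ≤ 6 moves.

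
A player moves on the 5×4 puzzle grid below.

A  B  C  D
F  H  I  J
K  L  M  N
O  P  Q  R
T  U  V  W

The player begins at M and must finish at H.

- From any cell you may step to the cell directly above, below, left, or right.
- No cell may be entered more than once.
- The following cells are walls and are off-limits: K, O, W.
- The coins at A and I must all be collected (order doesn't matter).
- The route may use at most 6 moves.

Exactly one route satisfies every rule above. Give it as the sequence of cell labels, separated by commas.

M, I, C, B, A, F, H

The budget equals the shortest possible length, so every move has to be on a shortest route through the required cells.
Route from M: 2× up (reaching C), 2× left (reaching A), down to F, right to H — 6 moves in all.
Check: all required cells visited; 6 ≤ 6 moves.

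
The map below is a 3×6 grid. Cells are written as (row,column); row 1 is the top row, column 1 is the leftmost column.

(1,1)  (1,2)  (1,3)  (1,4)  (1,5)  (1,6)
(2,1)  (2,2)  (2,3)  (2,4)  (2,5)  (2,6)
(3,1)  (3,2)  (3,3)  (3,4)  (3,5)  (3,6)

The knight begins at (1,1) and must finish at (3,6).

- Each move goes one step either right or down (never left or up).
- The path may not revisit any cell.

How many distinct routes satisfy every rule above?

21

A right/down-only route from (1,1) to (3,6) makes exactly 2 down-moves and 5 right-moves in some order.
With no other constraints that would be C(7,2) = 21 routes.
That gives 21 routes.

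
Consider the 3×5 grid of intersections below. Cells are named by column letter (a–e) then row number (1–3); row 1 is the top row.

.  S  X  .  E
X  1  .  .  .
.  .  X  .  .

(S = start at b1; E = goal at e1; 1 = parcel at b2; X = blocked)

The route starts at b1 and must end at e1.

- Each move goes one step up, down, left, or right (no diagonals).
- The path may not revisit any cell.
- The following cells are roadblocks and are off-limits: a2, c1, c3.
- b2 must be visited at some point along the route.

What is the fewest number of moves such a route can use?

Any route passes through b2 somewhere between b1 and e1. Summing Manhattan distances along the two legs (b1 → b2 → e1) gives a lower bound of 1 + 4 = 5 moves.
A route of 5 moves achieves this: b1 → b2 → c2 → d2 → d1 → e1.
Since 5 matches the lower bound, it is optimal.

5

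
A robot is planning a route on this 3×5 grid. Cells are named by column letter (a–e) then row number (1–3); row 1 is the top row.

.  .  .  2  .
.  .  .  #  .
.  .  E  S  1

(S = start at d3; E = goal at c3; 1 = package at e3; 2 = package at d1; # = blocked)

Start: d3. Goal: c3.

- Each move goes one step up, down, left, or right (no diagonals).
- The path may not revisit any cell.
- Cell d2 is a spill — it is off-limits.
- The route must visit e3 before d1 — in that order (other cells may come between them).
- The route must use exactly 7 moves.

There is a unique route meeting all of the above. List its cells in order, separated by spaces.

The waypoints must appear in the order e3, d1, with no cell reused.
Route from d3: right 1 to e3, up 2 to e1, left 2 to c1, down 2 to c3 — 7 moves in all.
Check: order respected (1 at step 1, 2 at step 4); 7 moves as required.

d3 e3 e2 e1 d1 c1 c2 c3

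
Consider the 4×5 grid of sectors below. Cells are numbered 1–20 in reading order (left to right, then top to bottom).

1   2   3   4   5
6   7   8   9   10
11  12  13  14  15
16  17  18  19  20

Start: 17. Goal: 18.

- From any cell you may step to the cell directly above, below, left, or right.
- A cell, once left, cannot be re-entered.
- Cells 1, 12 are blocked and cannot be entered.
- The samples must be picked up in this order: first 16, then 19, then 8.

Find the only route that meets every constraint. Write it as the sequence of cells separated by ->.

The waypoints must appear in the order 16, 19, 8, with no cell reused.
Route from 17: left to 16, 2× up (reaching 6), right to 7, up to 2, 3× right (reaching 5), 3× down (reaching 20), left to 19, 2× up (reaching 9), left to 8, 2× down (reaching 18) — 17 moves in all.
Check: order respected (16 at step 1, 19 at step 12, 8 at step 15).

17 -> 16 -> 11 -> 6 -> 7 -> 2 -> 3 -> 4 -> 5 -> 10 -> 15 -> 20 -> 19 -> 14 -> 9 -> 8 -> 13 -> 18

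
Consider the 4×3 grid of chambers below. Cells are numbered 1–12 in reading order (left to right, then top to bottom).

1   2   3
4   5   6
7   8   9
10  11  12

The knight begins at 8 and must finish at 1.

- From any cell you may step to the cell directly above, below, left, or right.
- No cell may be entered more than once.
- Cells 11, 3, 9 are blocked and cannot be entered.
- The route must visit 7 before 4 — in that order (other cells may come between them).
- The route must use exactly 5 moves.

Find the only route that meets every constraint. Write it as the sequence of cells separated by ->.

8 -> 7 -> 4 -> 5 -> 2 -> 1

The waypoints must appear in the order 7, 4, with no cell reused.
Route from 8: left 1 to 7, up 1 to 4, right 1 to 5, up 1 to 2, left 1 to 1 — 5 moves in all.
Check: order respected (7 at step 1, 4 at step 2); 5 moves as required.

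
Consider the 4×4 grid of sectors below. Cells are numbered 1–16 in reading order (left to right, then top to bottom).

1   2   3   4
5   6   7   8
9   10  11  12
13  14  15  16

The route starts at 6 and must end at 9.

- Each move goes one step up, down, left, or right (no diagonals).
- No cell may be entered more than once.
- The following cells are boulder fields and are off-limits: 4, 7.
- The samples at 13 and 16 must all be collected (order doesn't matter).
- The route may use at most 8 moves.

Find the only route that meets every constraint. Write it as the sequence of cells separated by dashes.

The budget equals the shortest possible length, so every move has to be on a shortest route through the required cells.
Route from 6: down to 10, 2× right (reaching 12), down to 16, 3× left (reaching 13), up to 9 — 8 moves in all.
Check: all required cells visited; 8 ≤ 8 moves.

6 - 10 - 11 - 12 - 16 - 15 - 14 - 13 - 9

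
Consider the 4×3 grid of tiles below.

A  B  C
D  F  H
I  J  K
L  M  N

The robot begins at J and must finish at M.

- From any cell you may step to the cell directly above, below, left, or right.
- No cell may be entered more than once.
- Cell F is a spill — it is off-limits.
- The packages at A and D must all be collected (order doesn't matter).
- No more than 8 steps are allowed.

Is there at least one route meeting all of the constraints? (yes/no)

Exhausting the options from J, every branch either dead-ends against blocked cells, would have to re-enter a cell already used, runs past the 8-move limit, or reaches the goal with a constraint still unmet.

no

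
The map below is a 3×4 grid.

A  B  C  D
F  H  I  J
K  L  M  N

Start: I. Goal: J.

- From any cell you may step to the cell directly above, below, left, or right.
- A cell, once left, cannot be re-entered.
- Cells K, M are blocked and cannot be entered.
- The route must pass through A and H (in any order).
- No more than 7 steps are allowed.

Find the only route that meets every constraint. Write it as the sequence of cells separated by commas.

The budget equals the shortest possible length, so every move has to be on a shortest route through the required cells.
Route from I: left 2 to F, up 1 to A, right 3 to D, down 1 to J — 7 moves in all.
Check: all required cells visited; 7 ≤ 7 moves.

I, H, F, A, B, C, D, J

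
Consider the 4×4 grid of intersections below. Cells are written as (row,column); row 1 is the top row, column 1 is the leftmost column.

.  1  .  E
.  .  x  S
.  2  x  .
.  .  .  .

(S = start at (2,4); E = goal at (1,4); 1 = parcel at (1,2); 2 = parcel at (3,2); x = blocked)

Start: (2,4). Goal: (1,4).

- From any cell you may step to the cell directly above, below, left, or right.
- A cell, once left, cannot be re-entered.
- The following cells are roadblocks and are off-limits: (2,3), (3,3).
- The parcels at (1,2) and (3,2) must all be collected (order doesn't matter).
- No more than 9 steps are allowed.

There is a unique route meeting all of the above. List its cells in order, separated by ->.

The budget equals the shortest possible length, so every move has to be on a shortest route through the required cells.
Route from (2,4): 2× down (reaching (4,4)), 2× left (reaching (4,2)), 3× up (reaching (1,2)), 2× right (reaching (1,4)) — 9 moves in all.
Check: all required cells visited; 9 ≤ 9 moves.

(2,4) -> (3,4) -> (4,4) -> (4,3) -> (4,2) -> (3,2) -> (2,2) -> (1,2) -> (1,3) -> (1,4)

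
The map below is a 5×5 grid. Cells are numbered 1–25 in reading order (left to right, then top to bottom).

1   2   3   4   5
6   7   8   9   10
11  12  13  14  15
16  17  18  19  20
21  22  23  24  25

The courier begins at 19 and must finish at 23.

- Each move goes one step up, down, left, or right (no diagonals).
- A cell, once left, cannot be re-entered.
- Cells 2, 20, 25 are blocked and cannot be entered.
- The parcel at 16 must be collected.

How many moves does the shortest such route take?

Any route passes through 16 somewhere between 19 and 23. Summing Manhattan distances along the two legs (19 → 16 → 23) gives a lower bound of 3 + 3 = 6 moves.
A route of 6 moves achieves this: 19 → 18 → 17 → 16 → 21 → 22 → 23.
Since 6 matches the lower bound, it is optimal.

6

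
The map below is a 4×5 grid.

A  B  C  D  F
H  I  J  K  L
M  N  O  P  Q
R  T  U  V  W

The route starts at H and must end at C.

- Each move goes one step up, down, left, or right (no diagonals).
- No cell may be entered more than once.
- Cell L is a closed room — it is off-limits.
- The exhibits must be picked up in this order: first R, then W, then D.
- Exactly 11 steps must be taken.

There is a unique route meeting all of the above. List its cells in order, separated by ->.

The waypoints must appear in the order R, W, D, with no cell reused.
Route from H: down 2 to R, right 4 to W, up 1 to Q, left 1 to P, up 2 to D, left 1 to C — 11 moves in all.
Check: order respected (R at step 2, W at step 6, D at step 10); 11 moves as required.

H -> M -> R -> T -> U -> V -> W -> Q -> P -> K -> D -> C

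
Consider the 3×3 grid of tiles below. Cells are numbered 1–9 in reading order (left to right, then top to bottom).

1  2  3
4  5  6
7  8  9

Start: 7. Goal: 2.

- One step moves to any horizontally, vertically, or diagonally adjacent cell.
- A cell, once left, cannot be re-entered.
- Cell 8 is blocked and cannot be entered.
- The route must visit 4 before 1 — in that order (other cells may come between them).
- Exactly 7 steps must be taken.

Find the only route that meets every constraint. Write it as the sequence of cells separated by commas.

7, 4, 1, 5, 9, 6, 3, 2

The waypoints must appear in the order 4, 1, with no cell reused.
Route from 7: up 2 to 1, down-right 2 to 9, up 2 to 3, left 1 to 2 — 7 moves in all.
Check: order respected (4 at step 1, 1 at step 2); 7 moves as required.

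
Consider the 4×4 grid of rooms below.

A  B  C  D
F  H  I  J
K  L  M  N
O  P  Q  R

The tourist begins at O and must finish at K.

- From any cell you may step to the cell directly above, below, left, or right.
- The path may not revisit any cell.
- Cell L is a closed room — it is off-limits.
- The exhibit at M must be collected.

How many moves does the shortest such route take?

7

Any route passes through M somewhere between O and K. Summing Manhattan distances along the two legs (O → M → K) gives a lower bound of 3 + 2 = 5 moves.
That bound ignores the blocked cells. Measuring each leg by the fewest moves that actually steer around them (O→M: 3; M→K: 4) raises the lower bound to 7.
A route of 7 moves exists: O → P → Q → M → I → H → F → K.
Since 7 matches that lower bound, it is optimal.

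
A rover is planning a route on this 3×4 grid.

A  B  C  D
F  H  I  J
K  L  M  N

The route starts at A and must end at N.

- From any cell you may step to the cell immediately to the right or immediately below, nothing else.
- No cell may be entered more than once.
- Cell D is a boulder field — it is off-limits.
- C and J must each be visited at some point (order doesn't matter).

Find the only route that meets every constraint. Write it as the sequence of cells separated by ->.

A -> B -> C -> I -> J -> N

Moves only go right or down, so the column and row indices never decrease.
Route from A: right 2 to C, down 1 to I, right 1 to J, down 1 to N — 5 moves in all.
Check: all required cells visited.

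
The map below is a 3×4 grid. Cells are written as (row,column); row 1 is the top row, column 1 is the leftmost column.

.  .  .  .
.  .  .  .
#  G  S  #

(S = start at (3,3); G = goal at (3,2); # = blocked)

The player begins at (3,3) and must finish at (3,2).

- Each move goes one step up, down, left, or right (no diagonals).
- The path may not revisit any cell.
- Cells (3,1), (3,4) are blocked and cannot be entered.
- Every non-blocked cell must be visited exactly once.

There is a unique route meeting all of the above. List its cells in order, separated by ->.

(3,3) -> (2,3) -> (2,4) -> (1,4) -> (1,3) -> (1,2) -> (1,1) -> (2,1) -> (2,2) -> (3,2)

Need to visit all 10 open cells exactly once, starting at (3,3) and ending at (3,2).
Cell (1,4) has only two open neighbours ((2,4) and (1,3)), so the path must pass straight through it: one of those is the cell it's entered from and the other is where it exits.
Route from (3,3): up to (2,3), right to (2,4), up to (1,4), 3× left (reaching (1,1)), down to (2,1), right to (2,2), down to (3,2) — 9 moves in all.
Check: all 10 open cells covered.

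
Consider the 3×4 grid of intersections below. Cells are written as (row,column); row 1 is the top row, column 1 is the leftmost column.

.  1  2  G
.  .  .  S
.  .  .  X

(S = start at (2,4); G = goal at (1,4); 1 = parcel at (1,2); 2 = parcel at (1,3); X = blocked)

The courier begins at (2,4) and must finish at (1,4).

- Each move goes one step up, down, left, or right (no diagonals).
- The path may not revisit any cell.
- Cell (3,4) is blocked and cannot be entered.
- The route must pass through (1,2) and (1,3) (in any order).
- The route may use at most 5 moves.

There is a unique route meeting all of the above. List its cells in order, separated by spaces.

(2,4) (2,3) (2,2) (1,2) (1,3) (1,4)

The budget equals the shortest possible length, so every move has to be on a shortest route through the required cells.
Route from (2,4): left 2 to (2,2), up 1 to (1,2), right 2 to (1,4) — 5 moves in all.
Check: all required cells visited; 5 ≤ 5 moves.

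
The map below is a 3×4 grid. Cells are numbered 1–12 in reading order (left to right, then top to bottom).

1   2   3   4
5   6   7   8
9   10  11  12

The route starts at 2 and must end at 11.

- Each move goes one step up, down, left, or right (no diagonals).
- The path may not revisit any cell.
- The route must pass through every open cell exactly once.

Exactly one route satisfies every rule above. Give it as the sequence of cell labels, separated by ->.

Need to visit all 12 open cells exactly once, starting at 2 and ending at 11.
Route from 2: left to 1, 2× down (reaching 9), right to 10, up to 6, right to 7, up to 3, right to 4, 2× down (reaching 12), left to 11 — 11 moves in all.
Check: all 12 open cells covered.

2 -> 1 -> 5 -> 9 -> 10 -> 6 -> 7 -> 3 -> 4 -> 8 -> 12 -> 11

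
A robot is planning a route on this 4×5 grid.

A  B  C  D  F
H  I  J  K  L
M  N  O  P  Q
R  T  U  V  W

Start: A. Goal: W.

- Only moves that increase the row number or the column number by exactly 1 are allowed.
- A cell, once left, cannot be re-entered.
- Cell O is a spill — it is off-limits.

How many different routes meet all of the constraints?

A right/down-only route from A to W makes exactly 3 down-moves and 4 right-moves in some order.
With no other constraints that would be C(7,3) = 35 routes.
Subtract routes through each blocked cell (inclusion–exclusion for overlaps): − through O: 18 → 17.
That gives 17 routes.

17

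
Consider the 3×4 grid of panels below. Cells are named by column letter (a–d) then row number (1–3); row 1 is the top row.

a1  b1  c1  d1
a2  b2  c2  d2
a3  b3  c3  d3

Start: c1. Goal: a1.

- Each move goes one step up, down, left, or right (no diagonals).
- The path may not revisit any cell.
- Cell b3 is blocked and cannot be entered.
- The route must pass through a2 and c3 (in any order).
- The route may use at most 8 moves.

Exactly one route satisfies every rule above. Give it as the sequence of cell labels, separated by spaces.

c1 d1 d2 d3 c3 c2 b2 a2 a1

Any route must reach a2 and c3 and still end at a1 within 8 moves, so the order of the required stops is forced.
Route from c1: right to d1, 2× down (reaching d3), left to c3, up to c2, 2× left (reaching a2), up to a1 — 8 moves in all.
Check: all required cells visited; 8 ≤ 8 moves.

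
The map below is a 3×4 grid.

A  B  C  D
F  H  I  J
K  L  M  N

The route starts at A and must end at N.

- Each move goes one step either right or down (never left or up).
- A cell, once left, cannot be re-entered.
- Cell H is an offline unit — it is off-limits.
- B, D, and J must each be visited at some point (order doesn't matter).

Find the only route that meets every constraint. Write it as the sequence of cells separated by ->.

Moves only go right or down, so the column and row indices never decrease.
Route from A: 3× right (reaching D), 2× down (reaching N) — 5 moves in all.
Check: all required cells visited.

A -> B -> C -> D -> J -> N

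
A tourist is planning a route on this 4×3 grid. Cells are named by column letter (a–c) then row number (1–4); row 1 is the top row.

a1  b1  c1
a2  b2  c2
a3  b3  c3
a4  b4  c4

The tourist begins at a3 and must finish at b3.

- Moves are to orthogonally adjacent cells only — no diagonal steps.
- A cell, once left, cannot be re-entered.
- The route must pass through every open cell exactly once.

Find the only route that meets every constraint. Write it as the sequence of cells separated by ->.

Need to visit all 12 open cells exactly once, starting at a3 and ending at b3.
Route from a3: down to a4, 2× right (reaching c4), 3× up (reaching c1), 2× left (reaching a1), down to a2, right to b2, down to b3 — 11 moves in all.
Check: all 12 open cells covered.

a3 -> a4 -> b4 -> c4 -> c3 -> c2 -> c1 -> b1 -> a1 -> a2 -> b2 -> b3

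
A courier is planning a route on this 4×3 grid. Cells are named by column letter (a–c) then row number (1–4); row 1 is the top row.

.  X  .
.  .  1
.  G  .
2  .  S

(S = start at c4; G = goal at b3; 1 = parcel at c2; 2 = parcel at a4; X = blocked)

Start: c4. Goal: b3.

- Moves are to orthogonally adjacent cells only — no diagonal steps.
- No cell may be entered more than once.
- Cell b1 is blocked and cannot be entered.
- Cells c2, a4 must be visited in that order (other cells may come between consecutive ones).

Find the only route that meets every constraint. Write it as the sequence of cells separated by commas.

c4, c3, c2, b2, a2, a3, a4, b4, b3

The waypoints must appear in the order c2, a4, with no cell reused.
Route from c4: 2× up (reaching c2), 2× left (reaching a2), 2× down (reaching a4), right to b4, up to b3 — 8 moves in all.
Check: order respected (1 at step 2, 2 at step 6).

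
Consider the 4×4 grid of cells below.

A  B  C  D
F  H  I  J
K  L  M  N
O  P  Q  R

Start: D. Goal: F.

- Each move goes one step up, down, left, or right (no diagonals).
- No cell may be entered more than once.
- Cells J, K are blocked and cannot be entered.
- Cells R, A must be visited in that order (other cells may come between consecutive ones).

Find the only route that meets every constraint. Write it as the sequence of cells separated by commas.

D, C, I, M, N, R, Q, P, L, H, B, A, F

The waypoints must appear in the order R, A, with no cell reused.
Route from D: left to C, 2× down (reaching M), right to N, down to R, 2× left (reaching P), 3× up (reaching B), left to A, down to F — 12 moves in all.
Check: order respected (R at step 5, A at step 11).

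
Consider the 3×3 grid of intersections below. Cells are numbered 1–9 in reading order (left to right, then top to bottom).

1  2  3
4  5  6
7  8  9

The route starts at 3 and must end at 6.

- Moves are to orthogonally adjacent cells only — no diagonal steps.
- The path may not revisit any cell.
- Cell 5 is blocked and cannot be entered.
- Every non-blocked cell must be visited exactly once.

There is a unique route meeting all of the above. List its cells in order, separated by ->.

3 -> 2 -> 1 -> 4 -> 7 -> 8 -> 9 -> 6

Need to visit all 8 open cells exactly once, starting at 3 and ending at 6.
Cell 9 has only two open neighbours (6 and 8), so the path must pass straight through it: one of those is the cell it's entered from and the other is where it exits.
Route from 3: left 2 to 1, down 2 to 7, right 2 to 9, up 1 to 6 — 7 moves in all.
Check: all 8 open cells covered.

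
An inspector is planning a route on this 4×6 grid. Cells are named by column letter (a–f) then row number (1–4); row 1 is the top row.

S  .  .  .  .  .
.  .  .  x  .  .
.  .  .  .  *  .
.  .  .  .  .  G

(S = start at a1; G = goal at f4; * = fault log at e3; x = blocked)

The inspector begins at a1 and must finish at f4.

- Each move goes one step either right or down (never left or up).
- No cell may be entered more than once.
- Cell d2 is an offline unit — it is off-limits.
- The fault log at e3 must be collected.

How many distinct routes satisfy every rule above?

A right/down-only route from a1 to f4 makes exactly 3 down-moves and 5 right-moves in some order.
With no other constraints that would be C(8,3) = 56 routes.
Split at e3 and multiply the segment counts (each segment already excludes blocked cells): a1→e3: 7; e3→f4: 2; product = 14.
That gives 14 routes.

14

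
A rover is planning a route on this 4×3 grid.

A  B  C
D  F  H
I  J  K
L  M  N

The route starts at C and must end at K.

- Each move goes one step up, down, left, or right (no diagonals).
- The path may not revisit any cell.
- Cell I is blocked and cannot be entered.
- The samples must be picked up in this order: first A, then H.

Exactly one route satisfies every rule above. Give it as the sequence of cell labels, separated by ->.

C -> B -> A -> D -> F -> H -> K

The waypoints must appear in the order A, H, with no cell reused.
Route from C: 2× left (reaching A), down to D, 2× right (reaching H), down to K — 6 moves in all.
Check: order respected (A at step 2, H at step 5).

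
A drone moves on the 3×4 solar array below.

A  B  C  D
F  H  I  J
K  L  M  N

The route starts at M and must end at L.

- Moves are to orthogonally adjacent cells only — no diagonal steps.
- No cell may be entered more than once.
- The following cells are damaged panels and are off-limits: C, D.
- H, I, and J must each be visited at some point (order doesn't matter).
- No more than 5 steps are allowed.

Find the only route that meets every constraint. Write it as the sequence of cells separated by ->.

M -> N -> J -> I -> H -> L

The budget equals the shortest possible length, so every move has to be on a shortest route through the required cells.
Route from M: right to N, up to J, 2× left (reaching H), down to L — 5 moves in all.
Check: all required cells visited; 5 ≤ 5 moves.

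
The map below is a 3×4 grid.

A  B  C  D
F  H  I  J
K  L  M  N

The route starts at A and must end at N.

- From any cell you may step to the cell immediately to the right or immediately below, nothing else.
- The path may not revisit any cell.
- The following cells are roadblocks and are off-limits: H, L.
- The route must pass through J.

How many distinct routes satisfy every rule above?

A right/down-only route from A to N makes exactly 2 down-moves and 3 right-moves in some order.
With no other constraints that would be C(5,2) = 10 routes.
Split at J and multiply the segment counts (each segment already excludes blocked cells): A→J: 2; J→N: 1; product = 2.
That gives 2 routes.

2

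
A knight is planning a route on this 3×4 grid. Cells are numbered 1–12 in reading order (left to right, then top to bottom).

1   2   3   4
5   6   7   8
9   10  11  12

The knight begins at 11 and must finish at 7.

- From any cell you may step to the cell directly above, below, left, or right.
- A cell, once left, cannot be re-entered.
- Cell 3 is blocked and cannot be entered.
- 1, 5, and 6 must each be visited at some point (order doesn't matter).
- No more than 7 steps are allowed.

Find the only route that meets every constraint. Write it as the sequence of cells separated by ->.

Any route must reach 1, 5, and 6 and still end at 7 within 7 moves, so the order of the required stops is forced.
Route from 11: 2× left (reaching 9), 2× up (reaching 1), right to 2, down to 6, right to 7 — 7 moves in all.
Check: all required cells visited; 7 ≤ 7 moves.

11 -> 10 -> 9 -> 5 -> 1 -> 2 -> 6 -> 7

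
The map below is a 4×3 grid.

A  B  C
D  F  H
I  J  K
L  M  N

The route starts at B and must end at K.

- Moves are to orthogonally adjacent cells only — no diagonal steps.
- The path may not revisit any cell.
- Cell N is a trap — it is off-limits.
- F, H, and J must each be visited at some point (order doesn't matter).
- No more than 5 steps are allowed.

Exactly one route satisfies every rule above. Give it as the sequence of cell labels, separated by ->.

B -> C -> H -> F -> J -> K

The budget equals the shortest possible length, so every move has to be on a shortest route through the required cells.
Route from B: right 1 to C, down 1 to H, left 1 to F, down 1 to J, right 1 to K — 5 moves in all.
Check: all required cells visited; 5 ≤ 5 moves.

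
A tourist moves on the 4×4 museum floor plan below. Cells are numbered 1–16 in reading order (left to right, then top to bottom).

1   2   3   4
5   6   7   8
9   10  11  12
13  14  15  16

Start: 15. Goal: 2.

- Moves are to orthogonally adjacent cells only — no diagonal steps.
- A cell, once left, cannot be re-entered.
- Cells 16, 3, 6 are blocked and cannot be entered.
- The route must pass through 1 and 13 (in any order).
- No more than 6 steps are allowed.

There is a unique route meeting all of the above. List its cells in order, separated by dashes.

Any route must reach 1 and 13 and still end at 2 within 6 moves, so the order of the required stops is forced.
Route from 15: 2× left (reaching 13), 3× up (reaching 1), right to 2 — 6 moves in all.
Check: all required cells visited; 6 ≤ 6 moves.

15 - 14 - 13 - 9 - 5 - 1 - 2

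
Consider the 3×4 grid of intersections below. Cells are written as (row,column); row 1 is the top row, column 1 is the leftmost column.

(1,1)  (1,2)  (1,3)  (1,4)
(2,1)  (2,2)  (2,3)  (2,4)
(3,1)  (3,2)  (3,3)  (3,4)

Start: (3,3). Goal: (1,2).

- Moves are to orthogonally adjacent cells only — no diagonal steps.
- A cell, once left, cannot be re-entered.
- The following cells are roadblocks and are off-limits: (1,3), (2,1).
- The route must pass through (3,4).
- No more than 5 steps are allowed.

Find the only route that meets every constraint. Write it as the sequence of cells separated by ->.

The 5-move cap with required stops at (3,4) leaves no slack for detours.
Route from (3,3): right to (3,4), up to (2,4), 2× left (reaching (2,2)), up to (1,2) — 5 moves in all.
Check: all required cells visited; 5 ≤ 5 moves.

(3,3) -> (3,4) -> (2,4) -> (2,3) -> (2,2) -> (1,2)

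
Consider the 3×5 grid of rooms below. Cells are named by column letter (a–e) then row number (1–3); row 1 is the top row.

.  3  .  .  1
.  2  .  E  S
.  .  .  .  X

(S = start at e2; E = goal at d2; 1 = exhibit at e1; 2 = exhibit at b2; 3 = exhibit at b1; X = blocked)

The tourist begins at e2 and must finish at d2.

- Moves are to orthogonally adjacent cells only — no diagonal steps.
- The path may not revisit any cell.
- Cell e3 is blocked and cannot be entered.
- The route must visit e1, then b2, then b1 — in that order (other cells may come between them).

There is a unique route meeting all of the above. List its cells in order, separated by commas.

e2, e1, d1, c1, c2, b2, b1, a1, a2, a3, b3, c3, d3, d2

The waypoints must appear in the order e1, b2, b1, with no cell reused.
Route from e2: up to e1, 2× left (reaching c1), down to c2, left to b2, up to b1, left to a1, 2× down (reaching a3), 3× right (reaching d3), up to d2 — 13 moves in all.
Check: order respected (1 at step 1, 2 at step 5, 3 at step 6).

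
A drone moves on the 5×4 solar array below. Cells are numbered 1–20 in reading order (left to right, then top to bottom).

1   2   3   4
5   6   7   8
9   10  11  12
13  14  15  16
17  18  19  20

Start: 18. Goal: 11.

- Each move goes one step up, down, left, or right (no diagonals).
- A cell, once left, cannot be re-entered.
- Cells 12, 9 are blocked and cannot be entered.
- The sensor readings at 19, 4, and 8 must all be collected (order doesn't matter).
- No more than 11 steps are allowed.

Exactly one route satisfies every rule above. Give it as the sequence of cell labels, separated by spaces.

The budget equals the shortest possible length, so every move has to be on a shortest route through the required cells.
Route from 18: right to 19, up to 15, left to 14, 3× up (reaching 2), 2× right (reaching 4), down to 8, left to 7, down to 11 — 11 moves in all.
Check: all required cells visited; 11 ≤ 11 moves.

18 19 15 14 10 6 2 3 4 8 7 11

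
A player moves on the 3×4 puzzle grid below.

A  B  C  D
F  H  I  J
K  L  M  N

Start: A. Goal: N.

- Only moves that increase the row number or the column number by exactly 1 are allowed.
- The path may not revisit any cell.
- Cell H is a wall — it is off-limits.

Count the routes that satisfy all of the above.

A right/down-only route from A to N makes exactly 2 down-moves and 3 right-moves in some order.
With no other constraints that would be C(5,2) = 10 routes.
Subtract routes through each blocked cell (inclusion–exclusion for overlaps): − through H: 6 → 4.
That gives 4 routes.

4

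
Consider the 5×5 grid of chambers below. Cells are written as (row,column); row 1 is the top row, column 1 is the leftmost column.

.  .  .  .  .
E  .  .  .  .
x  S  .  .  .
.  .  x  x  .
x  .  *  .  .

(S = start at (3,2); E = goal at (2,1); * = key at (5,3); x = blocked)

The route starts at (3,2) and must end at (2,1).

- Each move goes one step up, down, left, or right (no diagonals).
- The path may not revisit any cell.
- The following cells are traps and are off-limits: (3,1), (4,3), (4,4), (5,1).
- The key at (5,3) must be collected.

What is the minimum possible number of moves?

Any route passes through (5,3) somewhere between (3,2) and (2,1). Summing Manhattan distances along the two legs ((3,2) → (5,3) → (2,1)) gives a lower bound of 3 + 5 = 8 moves.
The shortest route satisfying every rule uses 12 moves: (3,2) → (4,2) → (5,2) → (5,3) → (5,4) → (5,5) → (4,5) → (3,5) → (2,5) → (2,4) → (2,3) → (2,2) → (2,1).
The no-revisit rule (legs can't share cells) pushes the minimum above the 8-move bound; an exhaustive check rules out every length from 8 to 11 (on a 4-connected grid the length of any start-to-goal walk has the same parity as the Manhattan bound, so only lengths 8, 10, 12, … need checking), leaving 12 as the minimum.

12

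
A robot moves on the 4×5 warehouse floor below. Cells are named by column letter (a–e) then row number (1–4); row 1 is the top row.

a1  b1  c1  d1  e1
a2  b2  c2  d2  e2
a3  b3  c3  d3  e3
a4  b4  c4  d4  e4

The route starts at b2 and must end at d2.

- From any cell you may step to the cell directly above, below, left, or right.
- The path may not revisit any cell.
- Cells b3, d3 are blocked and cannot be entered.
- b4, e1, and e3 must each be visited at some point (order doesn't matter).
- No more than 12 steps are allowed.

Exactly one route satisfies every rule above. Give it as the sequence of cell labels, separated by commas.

Any route must reach b4, e1, and e3 and still end at d2 within 12 moves, so the order of the required stops is forced.
Route from b2: left 1 to a2, down 2 to a4, right 4 to e4, up 3 to e1, left 1 to d1, down 1 to d2 — 12 moves in all.
Check: all required cells visited; 12 ≤ 12 moves.

b2, a2, a3, a4, b4, c4, d4, e4, e3, e2, e1, d1, d2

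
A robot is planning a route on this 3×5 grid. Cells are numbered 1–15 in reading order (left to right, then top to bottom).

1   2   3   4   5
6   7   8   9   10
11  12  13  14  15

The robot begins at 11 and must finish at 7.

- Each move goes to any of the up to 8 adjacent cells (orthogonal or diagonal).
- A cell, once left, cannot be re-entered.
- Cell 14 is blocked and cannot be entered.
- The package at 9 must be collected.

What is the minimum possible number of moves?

Any route passes through 9 somewhere between 11 and 7. Summing Chebyshev distances along the two legs (11 → 9 → 7) gives a lower bound of 3 + 2 = 5 moves.
A route of 5 moves achieves this: 11 → 12 → 8 → 9 → 3 → 7.
Since 5 matches the lower bound, it is optimal.

5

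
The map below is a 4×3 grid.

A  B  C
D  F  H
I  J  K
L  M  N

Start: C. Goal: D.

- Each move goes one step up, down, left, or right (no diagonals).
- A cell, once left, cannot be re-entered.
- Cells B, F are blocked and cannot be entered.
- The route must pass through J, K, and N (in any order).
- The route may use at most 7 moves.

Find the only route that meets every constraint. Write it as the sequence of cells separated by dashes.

The 7-move cap with required stops at J, K, N leaves no slack for detours.
Route from C: down 3 to N, left 1 to M, up 1 to J, left 1 to I, up 1 to D — 7 moves in all.
Check: all required cells visited; 7 ≤ 7 moves.

C - H - K - N - M - J - I - D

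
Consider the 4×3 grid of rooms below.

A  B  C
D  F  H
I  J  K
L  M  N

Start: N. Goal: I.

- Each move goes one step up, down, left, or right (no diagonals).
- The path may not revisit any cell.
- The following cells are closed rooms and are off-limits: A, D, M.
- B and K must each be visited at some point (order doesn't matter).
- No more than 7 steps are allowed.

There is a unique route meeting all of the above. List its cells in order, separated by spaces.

The 7-move cap with required stops at B, K leaves no slack for detours.
Route from N: up 3 to C, left 1 to B, down 2 to J, left 1 to I — 7 moves in all.
Check: all required cells visited; 7 ≤ 7 moves.

N K H C B F J I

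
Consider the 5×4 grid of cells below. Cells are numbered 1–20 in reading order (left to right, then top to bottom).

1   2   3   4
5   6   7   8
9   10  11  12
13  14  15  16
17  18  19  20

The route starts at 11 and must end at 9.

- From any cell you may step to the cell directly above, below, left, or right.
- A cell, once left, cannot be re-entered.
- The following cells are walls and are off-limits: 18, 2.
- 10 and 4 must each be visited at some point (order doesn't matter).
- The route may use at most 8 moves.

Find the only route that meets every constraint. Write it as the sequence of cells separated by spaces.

11 12 8 4 3 7 6 10 9

The budget equals the shortest possible length, so every move has to be on a shortest route through the required cells.
Route from 11: right 1 to 12, up 2 to 4, left 1 to 3, down 1 to 7, left 1 to 6, down 1 to 10, left 1 to 9 — 8 moves in all.
Check: all required cells visited; 8 ≤ 8 moves.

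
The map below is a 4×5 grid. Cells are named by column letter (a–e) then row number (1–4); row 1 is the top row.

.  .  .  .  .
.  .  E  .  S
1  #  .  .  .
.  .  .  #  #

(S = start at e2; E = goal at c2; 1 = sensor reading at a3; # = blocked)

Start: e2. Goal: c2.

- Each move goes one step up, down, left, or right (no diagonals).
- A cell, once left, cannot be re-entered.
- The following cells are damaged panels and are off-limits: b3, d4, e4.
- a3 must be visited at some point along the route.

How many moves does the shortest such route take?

10

Any route passes through a3 somewhere between e2 and c2. Summing Manhattan distances along the two legs (e2 → a3 → c2) gives a lower bound of 5 + 3 = 8 moves.
The shortest route satisfying every rule uses 10 moves: e2 → e3 → d3 → c3 → c4 → b4 → a4 → a3 → a2 → b2 → c2.
The no-revisit rule (legs can't share cells) pushes the minimum above the 8-move bound; an exhaustive check rules out every length from 8 to 9, leaving 10 as the minimum.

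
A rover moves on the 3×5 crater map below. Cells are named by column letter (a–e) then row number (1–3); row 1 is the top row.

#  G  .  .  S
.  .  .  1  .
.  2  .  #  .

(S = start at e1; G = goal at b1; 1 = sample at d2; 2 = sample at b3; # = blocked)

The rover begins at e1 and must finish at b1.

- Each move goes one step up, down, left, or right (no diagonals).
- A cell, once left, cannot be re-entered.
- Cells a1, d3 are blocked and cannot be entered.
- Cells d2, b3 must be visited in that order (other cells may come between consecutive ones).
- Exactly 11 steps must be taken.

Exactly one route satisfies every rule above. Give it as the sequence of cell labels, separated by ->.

e1 -> e2 -> d2 -> d1 -> c1 -> c2 -> c3 -> b3 -> a3 -> a2 -> b2 -> b1

The waypoints must appear in the order d2, b3, with no cell reused.
Route from e1: down to e2, left to d2, up to d1, left to c1, 2× down (reaching c3), 2× left (reaching a3), up to a2, right to b2, up to b1 — 11 moves in all.
Check: order respected (1 at step 2, 2 at step 7); 11 moves as required.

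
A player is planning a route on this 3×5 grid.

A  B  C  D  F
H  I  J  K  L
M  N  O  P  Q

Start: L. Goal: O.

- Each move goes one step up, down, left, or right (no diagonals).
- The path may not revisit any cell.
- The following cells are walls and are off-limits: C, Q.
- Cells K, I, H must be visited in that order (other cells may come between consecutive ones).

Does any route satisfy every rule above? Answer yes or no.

yes

One route that works: L → K → J → I → H → M → N → O.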